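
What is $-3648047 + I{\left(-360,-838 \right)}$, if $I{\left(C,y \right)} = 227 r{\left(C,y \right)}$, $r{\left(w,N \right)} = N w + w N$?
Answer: $133314673$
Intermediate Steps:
$r{\left(w,N \right)} = 2 N w$ ($r{\left(w,N \right)} = N w + N w = 2 N w$)
$I{\left(C,y \right)} = 454 C y$ ($I{\left(C,y \right)} = 227 \cdot 2 y C = 227 \cdot 2 C y = 454 C y$)
$-3648047 + I{\left(-360,-838 \right)} = -3648047 + 454 \left(-360\right) \left(-838\right) = -3648047 + 136962720 = 133314673$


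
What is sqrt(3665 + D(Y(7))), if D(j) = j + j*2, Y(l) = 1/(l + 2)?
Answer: 2*sqrt(8247)/3 ≈ 60.542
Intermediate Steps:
Y(l) = 1/(2 + l)
D(j) = 3*j (D(j) = j + 2*j = 3*j)
sqrt(3665 + D(Y(7))) = sqrt(3665 + 3/(2 + 7)) = sqrt(3665 + 3/9) = sqrt(3665 + 3*(1/9)) = sqrt(3665 + 1/3) = sqrt(10996/3) = 2*sqrt(8247)/3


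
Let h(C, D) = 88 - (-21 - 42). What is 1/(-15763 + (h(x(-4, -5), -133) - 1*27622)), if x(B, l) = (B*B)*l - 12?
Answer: -1/43234 ≈ -2.3130e-5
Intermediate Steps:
x(B, l) = -12 + l*B² (x(B, l) = B²*l - 12 = l*B² - 12 = -12 + l*B²)
h(C, D) = 151 (h(C, D) = 88 - 1*(-63) = 88 + 63 = 151)
1/(-15763 + (h(x(-4, -5), -133) - 1*27622)) = 1/(-15763 + (151 - 1*27622)) = 1/(-15763 + (151 - 27622)) = 1/(-15763 - 27471) = 1/(-43234) = -1/43234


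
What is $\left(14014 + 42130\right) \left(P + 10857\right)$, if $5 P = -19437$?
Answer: $\frac{1956506112}{5} \approx 3.913 \cdot 10^{8}$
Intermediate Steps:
$P = - \frac{19437}{5}$ ($P = \frac{1}{5} \left(-19437\right) = - \frac{19437}{5} \approx -3887.4$)
$\left(14014 + 42130\right) \left(P + 10857\right) = \left(14014 + 42130\right) \left(- \frac{19437}{5} + 10857\right) = 56144 \cdot \frac{34848}{5} = \frac{1956506112}{5}$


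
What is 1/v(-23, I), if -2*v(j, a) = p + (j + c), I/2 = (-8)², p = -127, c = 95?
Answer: 2/55 ≈ 0.036364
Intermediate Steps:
I = 128 (I = 2*(-8)² = 2*64 = 128)
v(j, a) = 16 - j/2 (v(j, a) = -(-127 + (j + 95))/2 = -(-127 + (95 + j))/2 = -(-32 + j)/2 = 16 - j/2)
1/v(-23, I) = 1/(16 - ½*(-23)) = 1/(16 + 23/2) = 1/(55/2) = 2/55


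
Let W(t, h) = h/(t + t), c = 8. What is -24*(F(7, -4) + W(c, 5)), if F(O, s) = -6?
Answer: 273/2 ≈ 136.50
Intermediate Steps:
W(t, h) = h/(2*t) (W(t, h) = h/((2*t)) = h*(1/(2*t)) = h/(2*t))
-24*(F(7, -4) + W(c, 5)) = -24*(-6 + (1/2)*5/8) = -24*(-6 + (1/2)*5*(1/8)) = -24*(-6 + 5/16) = -24*(-91/16) = 273/2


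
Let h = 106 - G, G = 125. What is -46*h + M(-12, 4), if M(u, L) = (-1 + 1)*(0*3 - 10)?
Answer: 874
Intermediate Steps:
M(u, L) = 0 (M(u, L) = 0*(0 - 10) = 0*(-10) = 0)
h = -19 (h = 106 - 1*125 = 106 - 125 = -19)
-46*h + M(-12, 4) = -46*(-19) + 0 = 874 + 0 = 874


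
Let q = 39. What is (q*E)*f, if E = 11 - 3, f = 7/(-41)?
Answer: -2184/41 ≈ -53.268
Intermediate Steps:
f = -7/41 (f = 7*(-1/41) = -7/41 ≈ -0.17073)
E = 8
(q*E)*f = (39*8)*(-7/41) = 312*(-7/41) = -2184/41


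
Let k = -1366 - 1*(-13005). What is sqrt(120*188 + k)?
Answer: sqrt(34199) ≈ 184.93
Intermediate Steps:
k = 11639 (k = -1366 + 13005 = 11639)
sqrt(120*188 + k) = sqrt(120*188 + 11639) = sqrt(22560 + 11639) = sqrt(34199)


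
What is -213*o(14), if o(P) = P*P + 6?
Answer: -43026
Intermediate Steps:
o(P) = 6 + P² (o(P) = P² + 6 = 6 + P²)
-213*o(14) = -213*(6 + 14²) = -213*(6 + 196) = -213*202 = -43026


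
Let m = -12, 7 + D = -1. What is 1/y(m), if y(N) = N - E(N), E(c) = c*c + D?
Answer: -1/148 ≈ -0.0067568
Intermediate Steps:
D = -8 (D = -7 - 1 = -8)
E(c) = -8 + c**2 (E(c) = c*c - 8 = c**2 - 8 = -8 + c**2)
y(N) = 8 + N - N**2 (y(N) = N - (-8 + N**2) = N + (8 - N**2) = 8 + N - N**2)
1/y(m) = 1/(8 - 12 - 1*(-12)**2) = 1/(8 - 12 - 1*144) = 1/(8 - 12 - 144) = 1/(-148) = -1/148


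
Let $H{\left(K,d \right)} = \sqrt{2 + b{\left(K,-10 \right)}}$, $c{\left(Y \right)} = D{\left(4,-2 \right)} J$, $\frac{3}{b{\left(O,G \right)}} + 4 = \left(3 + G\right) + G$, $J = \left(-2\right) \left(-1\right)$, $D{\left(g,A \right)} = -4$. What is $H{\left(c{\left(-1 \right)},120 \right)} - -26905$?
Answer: $26905 + \frac{\sqrt{91}}{7} \approx 26906.0$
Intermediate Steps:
$J = 2$
$b{\left(O,G \right)} = \frac{3}{-1 + 2 G}$ ($b{\left(O,G \right)} = \frac{3}{-4 + \left(\left(3 + G\right) + G\right)} = \frac{3}{-4 + \left(3 + 2 G\right)} = \frac{3}{-1 + 2 G}$)
$c{\left(Y \right)} = -8$ ($c{\left(Y \right)} = \left(-4\right) 2 = -8$)
$H{\left(K,d \right)} = \frac{\sqrt{91}}{7}$ ($H{\left(K,d \right)} = \sqrt{2 + \frac{3}{-1 + 2 \left(-10\right)}} = \sqrt{2 + \frac{3}{-1 - 20}} = \sqrt{2 + \frac{3}{-21}} = \sqrt{2 + 3 \left(- \frac{1}{21}\right)} = \sqrt{2 - \frac{1}{7}} = \sqrt{\frac{13}{7}} = \frac{\sqrt{91}}{7}$)
$H{\left(c{\left(-1 \right)},120 \right)} - -26905 = \frac{\sqrt{91}}{7} - -26905 = \frac{\sqrt{91}}{7} + 26905 = 26905 + \frac{\sqrt{91}}{7}$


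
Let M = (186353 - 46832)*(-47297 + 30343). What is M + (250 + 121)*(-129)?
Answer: -2365486893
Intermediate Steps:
M = -2365439034 (M = 139521*(-16954) = -2365439034)
M + (250 + 121)*(-129) = -2365439034 + (250 + 121)*(-129) = -2365439034 + 371*(-129) = -2365439034 - 47859 = -2365486893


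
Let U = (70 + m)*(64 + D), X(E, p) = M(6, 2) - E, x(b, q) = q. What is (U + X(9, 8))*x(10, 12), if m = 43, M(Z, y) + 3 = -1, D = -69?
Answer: -6936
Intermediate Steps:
M(Z, y) = -4 (M(Z, y) = -3 - 1 = -4)
X(E, p) = -4 - E
U = -565 (U = (70 + 43)*(64 - 69) = 113*(-5) = -565)
(U + X(9, 8))*x(10, 12) = (-565 + (-4 - 1*9))*12 = (-565 + (-4 - 9))*12 = (-565 - 13)*12 = -578*12 = -6936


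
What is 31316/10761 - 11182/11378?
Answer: 117991973/61219329 ≈ 1.9274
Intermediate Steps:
31316/10761 - 11182/11378 = 31316*(1/10761) - 11182*1/11378 = 31316/10761 - 5591/5689 = 117991973/61219329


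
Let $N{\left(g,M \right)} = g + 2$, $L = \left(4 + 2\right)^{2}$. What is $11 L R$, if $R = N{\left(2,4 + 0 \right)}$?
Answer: $1584$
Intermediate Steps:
$L = 36$ ($L = 6^{2} = 36$)
$N{\left(g,M \right)} = 2 + g$
$R = 4$ ($R = 2 + 2 = 4$)
$11 L R = 11 \cdot 36 \cdot 4 = 396 \cdot 4 = 1584$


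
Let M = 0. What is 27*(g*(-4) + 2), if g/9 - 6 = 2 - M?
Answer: -7722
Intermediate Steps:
g = 72 (g = 54 + 9*(2 - 1*0) = 54 + 9*(2 + 0) = 54 + 9*2 = 54 + 18 = 72)
27*(g*(-4) + 2) = 27*(72*(-4) + 2) = 27*(-288 + 2) = 27*(-286) = -7722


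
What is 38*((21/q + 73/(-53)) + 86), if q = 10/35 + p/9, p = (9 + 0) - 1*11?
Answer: 1673121/106 ≈ 15784.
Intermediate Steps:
p = -2 (p = 9 - 11 = -2)
q = 4/63 (q = 10/35 - 2/9 = 10*(1/35) - 2*1/9 = 2/7 - 2/9 = 4/63 ≈ 0.063492)
38*((21/q + 73/(-53)) + 86) = 38*((21/(4/63) + 73/(-53)) + 86) = 38*((21*(63/4) + 73*(-1/53)) + 86) = 38*((1323/4 - 73/53) + 86) = 38*(69827/212 + 86) = 38*(88059/212) = 1673121/106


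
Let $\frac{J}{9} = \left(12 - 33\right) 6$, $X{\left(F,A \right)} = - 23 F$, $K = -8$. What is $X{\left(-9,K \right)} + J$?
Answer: $-927$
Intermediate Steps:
$J = -1134$ ($J = 9 \left(12 - 33\right) 6 = 9 \left(\left(-21\right) 6\right) = 9 \left(-126\right) = -1134$)
$X{\left(-9,K \right)} + J = \left(-23\right) \left(-9\right) - 1134 = 207 - 1134 = -927$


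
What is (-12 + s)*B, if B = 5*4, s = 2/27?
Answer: -6440/27 ≈ -238.52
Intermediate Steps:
s = 2/27 (s = 2*(1/27) = 2/27 ≈ 0.074074)
B = 20
(-12 + s)*B = (-12 + 2/27)*20 = -322/27*20 = -6440/27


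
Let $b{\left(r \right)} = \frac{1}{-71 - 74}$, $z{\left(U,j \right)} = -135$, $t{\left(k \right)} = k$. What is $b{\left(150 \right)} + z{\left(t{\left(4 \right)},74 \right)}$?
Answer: $- \frac{19576}{145} \approx -135.01$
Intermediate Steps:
$b{\left(r \right)} = - \frac{1}{145}$ ($b{\left(r \right)} = \frac{1}{-145} = - \frac{1}{145}$)
$b{\left(150 \right)} + z{\left(t{\left(4 \right)},74 \right)} = - \frac{1}{145} - 135 = - \frac{19576}{145}$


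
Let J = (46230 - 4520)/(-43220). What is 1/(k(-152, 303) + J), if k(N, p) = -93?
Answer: -4322/406117 ≈ -0.010642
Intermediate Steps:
J = -4171/4322 (J = 41710*(-1/43220) = -4171/4322 ≈ -0.96506)
1/(k(-152, 303) + J) = 1/(-93 - 4171/4322) = 1/(-406117/4322) = -4322/406117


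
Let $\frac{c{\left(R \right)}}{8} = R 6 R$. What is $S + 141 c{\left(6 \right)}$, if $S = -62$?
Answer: $243586$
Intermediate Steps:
$c{\left(R \right)} = 48 R^{2}$ ($c{\left(R \right)} = 8 R 6 R = 8 \cdot 6 R R = 8 \cdot 6 R^{2} = 48 R^{2}$)
$S + 141 c{\left(6 \right)} = -62 + 141 \cdot 48 \cdot 6^{2} = -62 + 141 \cdot 48 \cdot 36 = -62 + 141 \cdot 1728 = -62 + 243648 = 243586$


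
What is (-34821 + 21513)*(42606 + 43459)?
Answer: -1145353020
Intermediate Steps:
(-34821 + 21513)*(42606 + 43459) = -13308*86065 = -1145353020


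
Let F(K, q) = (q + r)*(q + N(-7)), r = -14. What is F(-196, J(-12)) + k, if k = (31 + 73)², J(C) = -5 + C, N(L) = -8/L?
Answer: 79153/7 ≈ 11308.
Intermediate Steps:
k = 10816 (k = 104² = 10816)
F(K, q) = (-14 + q)*(8/7 + q) (F(K, q) = (q - 14)*(q - 8/(-7)) = (-14 + q)*(q - 8*(-⅐)) = (-14 + q)*(q + 8/7) = (-14 + q)*(8/7 + q))
F(-196, J(-12)) + k = (-16 + (-5 - 12)² - 90*(-5 - 12)/7) + 10816 = (-16 + (-17)² - 90/7*(-17)) + 10816 = (-16 + 289 + 1530/7) + 10816 = 3441/7 + 10816 = 79153/7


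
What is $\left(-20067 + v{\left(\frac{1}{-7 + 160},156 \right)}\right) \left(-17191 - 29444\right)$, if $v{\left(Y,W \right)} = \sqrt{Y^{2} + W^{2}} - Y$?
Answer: $\frac{47727067340}{51} - \frac{77725 \sqrt{22787257}}{51} \approx 9.2855 \cdot 10^{8}$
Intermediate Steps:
$v{\left(Y,W \right)} = \sqrt{W^{2} + Y^{2}} - Y$
$\left(-20067 + v{\left(\frac{1}{-7 + 160},156 \right)}\right) \left(-17191 - 29444\right) = \left(-20067 - \left(\frac{1}{-7 + 160} - \sqrt{156^{2} + \left(\frac{1}{-7 + 160}\right)^{2}}\right)\right) \left(-17191 - 29444\right) = \left(-20067 + \left(\sqrt{24336 + \left(\frac{1}{153}\right)^{2}} - \frac{1}{153}\right)\right) \left(-17191 - 29444\right) = \left(-20067 + \left(\sqrt{24336 + \left(\frac{1}{153}\right)^{2}} - \frac{1}{153}\right)\right) \left(-46635\right) = \left(-20067 - \left(\frac{1}{153} - \sqrt{24336 + \frac{1}{23409}}\right)\right) \left(-46635\right) = \left(-20067 - \left(\frac{1}{153} - \sqrt{\frac{569681425}{23409}}\right)\right) \left(-46635\right) = \left(-20067 - \left(\frac{1}{153} - \frac{5 \sqrt{22787257}}{153}\right)\right) \left(-46635\right) = \left(- \frac{3070252}{153} + \frac{5 \sqrt{22787257}}{153}\right) \left(-46635\right) = \frac{47727067340}{51} - \frac{77725 \sqrt{22787257}}{51}$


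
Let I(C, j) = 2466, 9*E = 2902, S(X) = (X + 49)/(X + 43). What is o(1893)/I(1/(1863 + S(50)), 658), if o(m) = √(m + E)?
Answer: √19939/7398 ≈ 0.019087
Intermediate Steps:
S(X) = (49 + X)/(43 + X)
E = 2902/9 (E = (⅑)*2902 = 2902/9 ≈ 322.44)
o(m) = √(2902/9 + m) (o(m) = √(m + 2902/9) = √(2902/9 + m))
o(1893)/I(1/(1863 + S(50)), 658) = (√(2902 + 9*1893)/3)/2466 = (√(2902 + 17037)/3)*(1/2466) = (√19939/3)*(1/2466) = √19939/7398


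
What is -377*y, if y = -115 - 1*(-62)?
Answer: 19981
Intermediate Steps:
y = -53 (y = -115 + 62 = -53)
-377*y = -377*(-53) = 19981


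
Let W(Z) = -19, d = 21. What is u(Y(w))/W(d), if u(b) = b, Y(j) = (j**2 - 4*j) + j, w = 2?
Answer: 2/19 ≈ 0.10526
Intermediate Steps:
Y(j) = j**2 - 3*j
u(Y(w))/W(d) = (2*(-3 + 2))/(-19) = (2*(-1))*(-1/19) = -2*(-1/19) = 2/19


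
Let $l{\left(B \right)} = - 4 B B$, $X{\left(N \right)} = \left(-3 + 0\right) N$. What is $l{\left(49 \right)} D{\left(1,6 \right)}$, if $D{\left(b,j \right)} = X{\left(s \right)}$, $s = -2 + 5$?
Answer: $86436$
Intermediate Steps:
$s = 3$
$X{\left(N \right)} = - 3 N$
$D{\left(b,j \right)} = -9$ ($D{\left(b,j \right)} = \left(-3\right) 3 = -9$)
$l{\left(B \right)} = - 4 B^{2}$
$l{\left(49 \right)} D{\left(1,6 \right)} = - 4 \cdot 49^{2} \left(-9\right) = \left(-4\right) 2401 \left(-9\right) = \left(-9604\right) \left(-9\right) = 86436$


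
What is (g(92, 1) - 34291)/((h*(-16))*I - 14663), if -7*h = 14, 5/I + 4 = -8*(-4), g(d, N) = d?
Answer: 239393/102601 ≈ 2.3332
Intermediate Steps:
I = 5/28 (I = 5/(-4 - 8*(-4)) = 5/(-4 + 32) = 5/28 ≈ 0.17857)
h = -2 (h = -1/7*14 = -2)
(g(92, 1) - 34291)/((h*(-16))*I - 14663) = (92 - 34291)/(-2*(-16)*(5/28) - 14663) = -34199/(32*(5/28) - 14663) = -34199/(40/7 - 14663) = -34199/(-102601/7) = -34199*(-7/102601) = 239393/102601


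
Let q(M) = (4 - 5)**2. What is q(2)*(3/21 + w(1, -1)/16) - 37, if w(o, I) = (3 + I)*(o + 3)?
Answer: -509/14 ≈ -36.357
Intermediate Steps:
q(M) = 1 (q(M) = (-1)**2 = 1)
w(o, I) = (3 + I)*(3 + o)
q(2)*(3/21 + w(1, -1)/16) - 37 = 1*(3/21 + (9 + 3*(-1) + 3*1 - 1*1)/16) - 37 = 1*(3*(1/21) + (9 - 3 + 3 - 1)*(1/16)) - 37 = 1*(1/7 + 8*(1/16)) - 37 = 1*(1/7 + 1/2) - 37 = 1*(9/14) - 37 = 9/14 - 37 = -509/14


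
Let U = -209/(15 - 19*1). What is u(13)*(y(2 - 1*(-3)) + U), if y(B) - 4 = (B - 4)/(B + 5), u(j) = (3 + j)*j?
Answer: 58604/5 ≈ 11721.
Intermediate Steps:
u(j) = j*(3 + j)
U = 209/4 (U = -209/(15 - 19) = -209/(-4) = -209*(-¼) = 209/4 ≈ 52.250)
y(B) = 4 + (-4 + B)/(5 + B) (y(B) = 4 + (B - 4)/(B + 5) = 4 + (-4 + B)/(5 + B))
u(13)*(y(2 - 1*(-3)) + U) = (13*(3 + 13))*((16 + 5*(2 - 1*(-3)))/(5 + (2 - 1*(-3))) + 209/4) = (13*16)*((16 + 5*(2 + 3))/(5 + (2 + 3)) + 209/4) = 208*((16 + 5*5)/(5 + 5) + 209/4) = 208*((16 + 25)/10 + 209/4) = 208*((⅒)*41 + 209/4) = 208*(41/10 + 209/4) = 208*(1127/20) = 58604/5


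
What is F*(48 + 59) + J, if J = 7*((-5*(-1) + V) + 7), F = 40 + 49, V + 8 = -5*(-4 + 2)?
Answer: 9621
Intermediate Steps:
V = 2 (V = -8 - 5*(-4 + 2) = -8 - 5*(-2) = -8 + 10 = 2)
F = 89
J = 98 (J = 7*((-5*(-1) + 2) + 7) = 7*((5 + 2) + 7) = 7*(7 + 7) = 7*14 = 98)
F*(48 + 59) + J = 89*(48 + 59) + 98 = 89*107 + 98 = 9523 + 98 = 9621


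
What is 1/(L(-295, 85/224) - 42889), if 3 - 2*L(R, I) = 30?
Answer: -2/85805 ≈ -2.3309e-5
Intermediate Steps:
L(R, I) = -27/2 (L(R, I) = 3/2 - ½*30 = 3/2 - 15 = -27/2)
1/(L(-295, 85/224) - 42889) = 1/(-27/2 - 42889) = 1/(-85805/2) = -2/85805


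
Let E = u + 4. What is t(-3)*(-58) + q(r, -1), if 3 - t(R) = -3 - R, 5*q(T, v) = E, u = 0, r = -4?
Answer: -866/5 ≈ -173.20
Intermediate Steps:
E = 4 (E = 0 + 4 = 4)
q(T, v) = ⅘ (q(T, v) = (⅕)*4 = ⅘)
t(R) = 6 + R (t(R) = 3 - (-3 - R) = 3 + (3 + R) = 6 + R)
t(-3)*(-58) + q(r, -1) = (6 - 3)*(-58) + ⅘ = 3*(-58) + ⅘ = -174 + ⅘ = -866/5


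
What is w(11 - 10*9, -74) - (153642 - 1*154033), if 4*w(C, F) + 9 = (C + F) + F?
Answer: 332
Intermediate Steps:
w(C, F) = -9/4 + F/2 + C/4 (w(C, F) = -9/4 + ((C + F) + F)/4 = -9/4 + (C + 2*F)/4 = -9/4 + (F/2 + C/4) = -9/4 + F/2 + C/4)
w(11 - 10*9, -74) - (153642 - 1*154033) = (-9/4 + (½)*(-74) + (11 - 10*9)/4) - (153642 - 1*154033) = (-9/4 - 37 + (11 - 90)/4) - (153642 - 154033) = (-9/4 - 37 + (¼)*(-79)) - 1*(-391) = (-9/4 - 37 - 79/4) + 391 = -59 + 391 = 332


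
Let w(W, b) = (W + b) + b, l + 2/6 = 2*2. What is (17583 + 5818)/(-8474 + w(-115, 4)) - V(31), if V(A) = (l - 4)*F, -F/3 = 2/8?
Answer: -102185/34324 ≈ -2.9771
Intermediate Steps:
l = 11/3 (l = -⅓ + 2*2 = -⅓ + 4 = 11/3 ≈ 3.6667)
F = -¾ (F = -6/8 = -3*¼ = -¾ ≈ -0.75000)
w(W, b) = W + 2*b
V(A) = ¼ (V(A) = (11/3 - 4)*(-¾) = -⅓*(-¾) = ¼)
(17583 + 5818)/(-8474 + w(-115, 4)) - V(31) = (17583 + 5818)/(-8474 + (-115 + 2*4)) - 1*¼ = 23401/(-8474 + (-115 + 8)) - ¼ = 23401/(-8474 - 107) - ¼ = 23401/(-8581) - ¼ = 23401*(-1/8581) - ¼ = -23401/8581 - ¼ = -102185/34324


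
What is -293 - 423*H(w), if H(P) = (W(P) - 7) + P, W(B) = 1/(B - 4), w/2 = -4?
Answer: 24349/4 ≈ 6087.3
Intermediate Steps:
w = -8 (w = 2*(-4) = -8)
W(B) = 1/(-4 + B)
H(P) = -7 + P + 1/(-4 + P) (H(P) = (1/(-4 + P) - 7) + P = (-7 + 1/(-4 + P)) + P = -7 + P + 1/(-4 + P))
-293 - 423*H(w) = -293 - 423*(1 + (-7 - 8)*(-4 - 8))/(-4 - 8) = -293 - 423*(1 - 15*(-12))/(-12) = -293 - (-141)*(1 + 180)/4 = -293 - (-141)*181/4 = -293 - 423*(-181/12) = -293 + 25521/4 = 24349/4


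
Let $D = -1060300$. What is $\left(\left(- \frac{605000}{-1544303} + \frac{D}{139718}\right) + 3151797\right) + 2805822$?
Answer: $\frac{642727794157317013}{107883463277} \approx 5.9576 \cdot 10^{6}$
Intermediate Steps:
$\left(\left(- \frac{605000}{-1544303} + \frac{D}{139718}\right) + 3151797\right) + 2805822 = \left(\left(- \frac{605000}{-1544303} - \frac{1060300}{139718}\right) + 3151797\right) + 2805822 = \left(\left(\left(-605000\right) \left(- \frac{1}{1544303}\right) - \frac{530150}{69859}\right) + 3151797\right) + 2805822 = \left(\left(\frac{605000}{1544303} - \frac{530150}{69859}\right) + 3151797\right) + 2805822 = \left(- \frac{776447540450}{107883463277} + 3151797\right) + 2805822 = \frac{340025999458518319}{107883463277} + 2805822 = \frac{642727794157317013}{107883463277}$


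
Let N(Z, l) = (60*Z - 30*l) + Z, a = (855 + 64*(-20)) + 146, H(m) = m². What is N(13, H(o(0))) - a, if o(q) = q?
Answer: 1072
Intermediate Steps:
a = -279 (a = (855 - 1280) + 146 = -425 + 146 = -279)
N(Z, l) = -30*l + 61*Z (N(Z, l) = (-30*l + 60*Z) + Z = -30*l + 61*Z)
N(13, H(o(0))) - a = (-30*0² + 61*13) - 1*(-279) = (-30*0 + 793) + 279 = (0 + 793) + 279 = 793 + 279 = 1072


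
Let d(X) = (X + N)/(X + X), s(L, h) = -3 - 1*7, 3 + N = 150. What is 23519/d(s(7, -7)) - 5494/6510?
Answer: -1531463239/445935 ≈ -3434.3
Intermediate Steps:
N = 147 (N = -3 + 150 = 147)
s(L, h) = -10 (s(L, h) = -3 - 7 = -10)
d(X) = (147 + X)/(2*X) (d(X) = (X + 147)/(X + X) = (147 + X)/((2*X)) = (147 + X)*(1/(2*X)) = (147 + X)/(2*X))
23519/d(s(7, -7)) - 5494/6510 = 23519/(((1/2)*(147 - 10)/(-10))) - 5494/6510 = 23519/(((1/2)*(-1/10)*137)) - 5494*1/6510 = 23519/(-137/20) - 2747/3255 = 23519*(-20/137) - 2747/3255 = -470380/137 - 2747/3255 = -1531463239/445935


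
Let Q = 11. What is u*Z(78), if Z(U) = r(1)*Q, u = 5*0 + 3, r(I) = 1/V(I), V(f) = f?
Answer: 33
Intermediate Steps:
r(I) = 1/I
u = 3 (u = 0 + 3 = 3)
Z(U) = 11 (Z(U) = 11/1 = 1*11 = 11)
u*Z(78) = 3*11 = 33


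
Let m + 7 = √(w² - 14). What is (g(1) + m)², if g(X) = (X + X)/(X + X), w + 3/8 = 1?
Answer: (48 - I*√871)²/64 ≈ 22.391 - 44.269*I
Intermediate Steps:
w = 5/8 (w = -3/8 + 1 = 5/8 ≈ 0.62500)
m = -7 + I*√871/8 (m = -7 + √((5/8)² - 14) = -7 + √(25/64 - 14) = -7 + √(-871/64) = -7 + I*√871/8 ≈ -7.0 + 3.6891*I)
g(X) = 1 (g(X) = (2*X)/((2*X)) = (2*X)*(1/(2*X)) = 1)
(g(1) + m)² = (1 + (-7 + I*√871/8))² = (-6 + I*√871/8)²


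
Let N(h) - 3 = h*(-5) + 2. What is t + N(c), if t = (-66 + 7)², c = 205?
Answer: 2461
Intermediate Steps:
N(h) = 5 - 5*h (N(h) = 3 + (h*(-5) + 2) = 3 + (-5*h + 2) = 3 + (2 - 5*h) = 5 - 5*h)
t = 3481 (t = (-59)² = 3481)
t + N(c) = 3481 + (5 - 5*205) = 3481 + (5 - 1025) = 3481 - 1020 = 2461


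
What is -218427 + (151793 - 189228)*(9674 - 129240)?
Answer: 4475734783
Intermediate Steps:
-218427 + (151793 - 189228)*(9674 - 129240) = -218427 - 37435*(-119566) = -218427 + 4475953210 = 4475734783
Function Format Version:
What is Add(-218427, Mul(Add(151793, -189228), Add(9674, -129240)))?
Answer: 4475734783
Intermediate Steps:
Add(-218427, Mul(Add(151793, -189228), Add(9674, -129240))) = Add(-218427, Mul(-37435, -119566)) = Add(-218427, 4475953210) = 4475734783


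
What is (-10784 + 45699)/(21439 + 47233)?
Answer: 34915/68672 ≈ 0.50843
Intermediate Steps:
(-10784 + 45699)/(21439 + 47233) = 34915/68672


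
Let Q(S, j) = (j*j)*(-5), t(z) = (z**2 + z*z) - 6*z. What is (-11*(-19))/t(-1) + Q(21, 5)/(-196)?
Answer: 10491/392 ≈ 26.763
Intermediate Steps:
t(z) = -6*z + 2*z**2 (t(z) = (z**2 + z**2) - 6*z = 2*z**2 - 6*z = -6*z + 2*z**2)
Q(S, j) = -5*j**2 (Q(S, j) = j**2*(-5) = -5*j**2)
(-11*(-19))/t(-1) + Q(21, 5)/(-196) = (-11*(-19))/((2*(-1)*(-3 - 1))) - 5*5**2/(-196) = 209/((2*(-1)*(-4))) - 5*25*(-1/196) = 209/8 - 125*(-1/196) = 209*(1/8) + 125/196 = 209/8 + 125/196 = 10491/392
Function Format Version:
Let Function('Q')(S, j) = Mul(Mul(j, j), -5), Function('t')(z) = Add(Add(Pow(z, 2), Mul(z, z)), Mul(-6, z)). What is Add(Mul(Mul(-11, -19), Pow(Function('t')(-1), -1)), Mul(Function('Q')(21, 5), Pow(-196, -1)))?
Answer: Rational(10491, 392) ≈ 26.763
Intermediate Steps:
Function('t')(z) = Add(Mul(-6, z), Mul(2, Pow(z, 2))) (Function('t')(z) = Add(Add(Pow(z, 2), Pow(z, 2)), Mul(-6, z)) = Add(Mul(2, Pow(z, 2)), Mul(-6, z)) = Add(Mul(-6, z), Mul(2, Pow(z, 2))))
Function('Q')(S, j) = Mul(-5, Pow(j, 2)) (Function('Q')(S, j) = Mul(Pow(j, 2), -5) = Mul(-5, Pow(j, 2)))
Add(Mul(Mul(-11, -19), Pow(Function('t')(-1), -1)), Mul(Function('Q')(21, 5), Pow(-196, -1))) = Add(Mul(Mul(-11, -19), Pow(Mul(2, -1, Add(-3, -1)), -1)), Mul(Mul(-5, Pow(5, 2)), Pow(-196, -1))) = Add(Mul(209, Pow(Mul(2, -1, -4), -1)), Mul(Mul(-5, 25), Rational(-1, 196))) = Add(Mul(209, Pow(8, -1)), Mul(-125, Rational(-1, 196))) = Add(Mul(209, Rational(1, 8)), Rational(125, 196)) = Add(Rational(209, 8), Rational(125, 196)) = Rational(10491, 392)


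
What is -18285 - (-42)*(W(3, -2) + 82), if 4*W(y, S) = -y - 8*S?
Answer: -29409/2 ≈ -14705.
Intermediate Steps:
W(y, S) = -2*S - y/4 (W(y, S) = (-y - 8*S)/4 = -2*S - y/4)
-18285 - (-42)*(W(3, -2) + 82) = -18285 - (-42)*((-2*(-2) - ¼*3) + 82) = -18285 - (-42)*((4 - ¾) + 82) = -18285 - (-42)*(13/4 + 82) = -18285 - (-42)*341/4 = -18285 - 1*(-7161/2) = -18285 + 7161/2 = -29409/2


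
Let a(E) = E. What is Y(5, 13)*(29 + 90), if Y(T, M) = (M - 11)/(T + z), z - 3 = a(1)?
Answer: 238/9 ≈ 26.444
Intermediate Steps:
z = 4 (z = 3 + 1 = 4)
Y(T, M) = (-11 + M)/(4 + T) (Y(T, M) = (M - 11)/(T + 4) = (-11 + M)/(4 + T))
Y(5, 13)*(29 + 90) = ((-11 + 13)/(4 + 5))*(29 + 90) = (2/9)*119 = 238/9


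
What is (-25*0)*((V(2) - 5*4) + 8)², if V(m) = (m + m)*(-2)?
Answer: 0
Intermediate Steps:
V(m) = -4*m (V(m) = (2*m)*(-2) = -4*m)
(-25*0)*((V(2) - 5*4) + 8)² = (-25*0)*((-4*2 - 5*4) + 8)² = 0*((-8 - 20) + 8)² = 0*(-28 + 8)² = 0*(-20)² = 0*400 = 0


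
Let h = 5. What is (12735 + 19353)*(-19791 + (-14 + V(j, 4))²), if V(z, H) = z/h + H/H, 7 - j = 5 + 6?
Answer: -15723569232/25 ≈ -6.2894e+8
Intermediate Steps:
j = -4 (j = 7 - (5 + 6) = 7 - 1*11 = 7 - 11 = -4)
V(z, H) = 1 + z/5 (V(z, H) = z/5 + H/H = z*(⅕) + 1 = z/5 + 1 = 1 + z/5)
(12735 + 19353)*(-19791 + (-14 + V(j, 4))²) = (12735 + 19353)*(-19791 + (-14 + (1 + (⅕)*(-4)))²) = 32088*(-19791 + (-14 + (1 - ⅘))²) = 32088*(-19791 + (-14 + ⅕)²) = 32088*(-19791 + (-69/5)²) = 32088*(-19791 + 4761/25) = 32088*(-490014/25) = -15723569232/25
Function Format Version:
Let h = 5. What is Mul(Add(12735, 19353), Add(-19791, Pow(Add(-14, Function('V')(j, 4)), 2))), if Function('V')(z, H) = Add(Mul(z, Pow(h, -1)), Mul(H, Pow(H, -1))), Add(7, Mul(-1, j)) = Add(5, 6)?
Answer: Rational(-15723569232, 25) ≈ -6.2894e+8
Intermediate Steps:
j = -4 (j = Add(7, Mul(-1, Add(5, 6))) = Add(7, Mul(-1, 11)) = Add(7, -11) = -4)
Function('V')(z, H) = Add(1, Mul(Rational(1, 5), z)) (Function('V')(z, H) = Add(Mul(z, Pow(5, -1)), Mul(H, Pow(H, -1))) = Add(Mul(z, Rational(1, 5)), 1) = Add(Mul(Rational(1, 5), z), 1) = Add(1, Mul(Rational(1, 5), z)))
Mul(Add(12735, 19353), Add(-19791, Pow(Add(-14, Function('V')(j, 4)), 2))) = Mul(Add(12735, 19353), Add(-19791, Pow(Add(-14, Add(1, Mul(Rational(1, 5), -4))), 2))) = Mul(32088, Add(-19791, Pow(Add(-14, Add(1, Rational(-4, 5))), 2))) = Mul(32088, Add(-19791, Pow(Add(-14, Rational(1, 5)), 2))) = Mul(32088, Add(-19791, Pow(Rational(-69, 5), 2))) = Mul(32088, Add(-19791, Rational(4761, 25))) = Mul(32088, Rational(-490014, 25)) = Rational(-15723569232, 25)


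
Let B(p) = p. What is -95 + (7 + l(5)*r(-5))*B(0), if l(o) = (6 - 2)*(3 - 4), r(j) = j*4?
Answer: -95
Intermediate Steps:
r(j) = 4*j
l(o) = -4 (l(o) = 4*(-1) = -4)
-95 + (7 + l(5)*r(-5))*B(0) = -95 + (7 - 16*(-5))*0 = -95 + (7 - 4*(-20))*0 = -95 + (7 + 80)*0 = -95 + 87*0 = -95 + 0 = -95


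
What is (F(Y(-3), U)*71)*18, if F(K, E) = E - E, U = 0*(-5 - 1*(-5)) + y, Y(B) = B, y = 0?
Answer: 0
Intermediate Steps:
U = 0 (U = 0*(-5 - 1*(-5)) + 0 = 0*(-5 + 5) + 0 = 0*0 + 0 = 0 + 0 = 0)
F(K, E) = 0
(F(Y(-3), U)*71)*18 = (0*71)*18 = 0*18 = 0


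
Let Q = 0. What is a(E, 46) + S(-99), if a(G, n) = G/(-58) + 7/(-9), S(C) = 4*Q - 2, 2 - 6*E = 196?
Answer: -1159/522 ≈ -2.2203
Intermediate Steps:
E = -97/3 (E = ⅓ - ⅙*196 = ⅓ - 98/3 = -97/3 ≈ -32.333)
S(C) = -2 (S(C) = 4*0 - 2 = 0 - 2 = -2)
a(G, n) = -7/9 - G/58 (a(G, n) = G*(-1/58) + 7*(-⅑) = -G/58 - 7/9 = -7/9 - G/58)
a(E, 46) + S(-99) = (-7/9 - 1/58*(-97/3)) - 2 = (-7/9 + 97/174) - 2 = -115/522 - 2 = -1159/522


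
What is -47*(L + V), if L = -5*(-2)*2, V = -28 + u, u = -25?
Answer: 1551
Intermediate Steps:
V = -53 (V = -28 - 25 = -53)
L = 20 (L = 10*2 = 20)
-47*(L + V) = -47*(20 - 53) = -47*(-33) = 1551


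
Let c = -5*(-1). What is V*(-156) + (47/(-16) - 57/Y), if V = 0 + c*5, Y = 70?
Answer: -2186101/560 ≈ -3903.8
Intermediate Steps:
c = 5
V = 25 (V = 0 + 5*5 = 0 + 25 = 25)
V*(-156) + (47/(-16) - 57/Y) = 25*(-156) + (47/(-16) - 57/70) = -3900 + (47*(-1/16) - 57*1/70) = -3900 + (-47/16 - 57/70) = -3900 - 2101/560 = -2186101/560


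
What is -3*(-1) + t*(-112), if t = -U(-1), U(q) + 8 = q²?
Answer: -781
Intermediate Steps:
U(q) = -8 + q²
t = 7 (t = -(-8 + (-1)²) = -(-8 + 1) = -1*(-7) = 7)
-3*(-1) + t*(-112) = -3*(-1) + 7*(-112) = 3 - 784 = -781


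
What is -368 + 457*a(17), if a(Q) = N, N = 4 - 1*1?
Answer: 1003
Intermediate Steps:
N = 3 (N = 4 - 1 = 3)
a(Q) = 3
-368 + 457*a(17) = -368 + 457*3 = -368 + 1371 = 1003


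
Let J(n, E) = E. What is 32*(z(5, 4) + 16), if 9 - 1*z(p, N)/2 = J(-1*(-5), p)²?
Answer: -512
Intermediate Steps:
z(p, N) = 18 - 2*p²
32*(z(5, 4) + 16) = 32*((18 - 2*5²) + 16) = 32*((18 - 2*25) + 16) = 32*((18 - 50) + 16) = 32*(-32 + 16) = 32*(-16) = -512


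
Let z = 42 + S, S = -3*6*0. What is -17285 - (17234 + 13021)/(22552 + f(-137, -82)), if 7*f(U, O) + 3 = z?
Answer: -2729565140/157903 ≈ -17286.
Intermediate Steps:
S = 0 (S = -18*0 = 0)
z = 42 (z = 42 + 0 = 42)
f(U, O) = 39/7 (f(U, O) = -3/7 + (1/7)*42 = -3/7 + 6 = 39/7)
-17285 - (17234 + 13021)/(22552 + f(-137, -82)) = -17285 - (17234 + 13021)/(22552 + 39/7) = -17285 - 30255/157903/7 = -17285 - 30255*7/157903 = -17285 - 1*211785/157903 = -17285 - 211785/157903 = -2729565140/157903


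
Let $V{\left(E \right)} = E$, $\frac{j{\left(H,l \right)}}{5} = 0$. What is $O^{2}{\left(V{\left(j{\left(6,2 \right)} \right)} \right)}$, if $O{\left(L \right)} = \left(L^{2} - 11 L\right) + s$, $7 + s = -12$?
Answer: $361$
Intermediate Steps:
$s = -19$ ($s = -7 - 12 = -19$)
$j{\left(H,l \right)} = 0$ ($j{\left(H,l \right)} = 5 \cdot 0 = 0$)
$O{\left(L \right)} = -19 + L^{2} - 11 L$ ($O{\left(L \right)} = \left(L^{2} - 11 L\right) - 19 = -19 + L^{2} - 11 L$)
$O^{2}{\left(V{\left(j{\left(6,2 \right)} \right)} \right)} = \left(-19 + 0^{2} - 0\right)^{2} = \left(-19 + 0 + 0\right)^{2} = \left(-19\right)^{2} = 361$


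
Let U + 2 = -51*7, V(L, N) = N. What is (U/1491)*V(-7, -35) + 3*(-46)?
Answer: -27599/213 ≈ -129.57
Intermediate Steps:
U = -359 (U = -2 - 51*7 = -2 - 357 = -359)
(U/1491)*V(-7, -35) + 3*(-46) = -359/1491*(-35) + 3*(-46) = -359*1/1491*(-35) - 138 = -359/1491*(-35) - 138 = 1795/213 - 138 = -27599/213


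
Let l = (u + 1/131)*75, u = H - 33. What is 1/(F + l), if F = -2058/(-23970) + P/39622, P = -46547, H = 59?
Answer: 20735975590/40424444337861 ≈ 0.00051296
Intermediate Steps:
u = 26 (u = 59 - 33 = 26)
F = -172364919/158289890 (F = -2058/(-23970) - 46547/39622 = -2058*(-1/23970) - 46547*1/39622 = 343/3995 - 46547/39622 = -172364919/158289890 ≈ -1.0889)
l = 255525/131 (l = (26 + 1/131)*75 = (3407/131)*75 = 255525/131 ≈ 1950.6)
1/(F + l) = 1/(-172364919/158289890 + 255525/131) = 1/(40424444337861/20735975590) = 20735975590/40424444337861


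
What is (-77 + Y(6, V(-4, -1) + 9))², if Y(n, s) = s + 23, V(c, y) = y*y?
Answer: 1936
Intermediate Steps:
V(c, y) = y²
Y(n, s) = 23 + s
(-77 + Y(6, V(-4, -1) + 9))² = (-77 + (23 + ((-1)² + 9)))² = (-77 + (23 + (1 + 9)))² = (-77 + (23 + 10))² = (-77 + 33)² = (-44)² = 1936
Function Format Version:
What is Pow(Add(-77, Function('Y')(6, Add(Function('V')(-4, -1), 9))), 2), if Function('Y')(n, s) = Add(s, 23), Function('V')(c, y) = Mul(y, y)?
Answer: 1936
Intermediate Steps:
Function('V')(c, y) = Pow(y, 2)
Function('Y')(n, s) = Add(23, s)
Pow(Add(-77, Function('Y')(6, Add(Function('V')(-4, -1), 9))), 2) = Pow(Add(-77, Add(23, Add(Pow(-1, 2), 9))), 2) = Pow(Add(-77, Add(23, Add(1, 9))), 2) = Pow(Add(-77, Add(23, 10)), 2) = Pow(Add(-77, 33), 2) = Pow(-44, 2) = 1936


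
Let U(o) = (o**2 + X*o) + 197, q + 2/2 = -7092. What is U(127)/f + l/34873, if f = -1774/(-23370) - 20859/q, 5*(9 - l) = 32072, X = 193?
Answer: 14394018988909843/1063324151090 ≈ 13537.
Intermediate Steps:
q = -7093 (q = -1 - 7092 = -7093)
U(o) = 197 + o**2 + 193*o (U(o) = (o**2 + 193*o) + 197 = 197 + o**2 + 193*o)
l = -32027/5 (l = 9 - 1/5*32072 = 9 - 32072/5 = -32027/5 ≈ -6405.4)
f = 6098266/2021505 (f = -1774/(-23370) - 20859/(-7093) = -1774*(-1/23370) - 20859*(-1/7093) = 887/11685 + 20859/7093 = 6098266/2021505 ≈ 3.0167)
U(127)/f + l/34873 = (197 + 127**2 + 193*127)/(6098266/2021505) - 32027/5/34873 = (197 + 16129 + 24511)*(2021505/6098266) - 32027/5*1/34873 = 40837*(2021505/6098266) - 32027/174365 = 82552199685/6098266 - 32027/174365 = 14394018988909843/1063324151090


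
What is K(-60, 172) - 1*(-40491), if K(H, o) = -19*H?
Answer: 41631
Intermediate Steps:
K(-60, 172) - 1*(-40491) = -19*(-60) - 1*(-40491) = 1140 + 40491 = 41631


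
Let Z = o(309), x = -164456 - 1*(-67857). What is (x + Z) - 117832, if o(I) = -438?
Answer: -214869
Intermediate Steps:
x = -96599 (x = -164456 + 67857 = -96599)
Z = -438
(x + Z) - 117832 = (-96599 - 438) - 117832 = -97037 - 117832 = -214869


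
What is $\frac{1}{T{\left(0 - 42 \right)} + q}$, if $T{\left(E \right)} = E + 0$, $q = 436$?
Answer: $\frac{1}{394} \approx 0.0025381$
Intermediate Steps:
$T{\left(E \right)} = E$
$\frac{1}{T{\left(0 - 42 \right)} + q} = \frac{1}{\left(0 - 42\right) + 436} = \frac{1}{-42 + 436} = \frac{1}{394}$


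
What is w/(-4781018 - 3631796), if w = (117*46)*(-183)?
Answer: 492453/4206407 ≈ 0.11707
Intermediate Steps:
w = -984906 (w = 5382*(-183) = -984906)
w/(-4781018 - 3631796) = -984906/(-4781018 - 3631796) = -984906/(-8412814) = -984906*(-1/8412814) = 492453/4206407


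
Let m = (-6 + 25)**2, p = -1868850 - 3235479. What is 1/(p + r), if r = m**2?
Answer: -1/4974008 ≈ -2.0105e-7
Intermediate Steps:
p = -5104329
m = 361 (m = 19**2 = 361)
r = 130321 (r = 361**2 = 130321)
1/(p + r) = 1/(-5104329 + 130321) = 1/(-4974008) = -1/4974008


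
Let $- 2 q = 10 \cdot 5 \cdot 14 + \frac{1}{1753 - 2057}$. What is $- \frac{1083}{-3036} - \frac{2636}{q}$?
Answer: $\frac{1698740695}{215352588} \approx 7.8882$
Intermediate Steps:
$q = - \frac{212799}{608}$ ($q = - \frac{10 \cdot 5 \cdot 14 + \frac{1}{1753 - 2057}}{2} = - \frac{50 \cdot 14 + \frac{1}{-304}}{2} = - \frac{700 - \frac{1}{304}}{2} = \left(- \frac{1}{2}\right) \frac{212799}{304} = - \frac{212799}{608} \approx -350.0$)
$- \frac{1083}{-3036} - \frac{2636}{q} = - \frac{1083}{-3036} - \frac{2636}{- \frac{212799}{608}} = \left(-1083\right) \left(- \frac{1}{3036}\right) - - \frac{1602688}{212799} = \frac{361}{1012} + \frac{1602688}{212799} = \frac{1698740695}{215352588}$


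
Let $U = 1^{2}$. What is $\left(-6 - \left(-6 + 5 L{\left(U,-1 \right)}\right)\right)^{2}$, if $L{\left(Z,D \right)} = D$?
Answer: $25$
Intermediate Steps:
$U = 1$
$\left(-6 - \left(-6 + 5 L{\left(U,-1 \right)}\right)\right)^{2} = \left(-6 + \left(\left(-5\right) \left(-1\right) + 6\right)\right)^{2} = \left(-6 + \left(5 + 6\right)\right)^{2} = \left(-6 + 11\right)^{2} = 5^{2} = 25$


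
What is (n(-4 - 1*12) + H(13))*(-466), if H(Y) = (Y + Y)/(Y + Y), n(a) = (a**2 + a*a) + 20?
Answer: -248378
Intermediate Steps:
n(a) = 20 + 2*a**2 (n(a) = (a**2 + a**2) + 20 = 2*a**2 + 20 = 20 + 2*a**2)
H(Y) = 1 (H(Y) = (2*Y)/((2*Y)) = (2*Y)*(1/(2*Y)) = 1)
(n(-4 - 1*12) + H(13))*(-466) = ((20 + 2*(-4 - 1*12)**2) + 1)*(-466) = ((20 + 2*(-4 - 12)**2) + 1)*(-466) = ((20 + 2*(-16)**2) + 1)*(-466) = ((20 + 2*256) + 1)*(-466) = ((20 + 512) + 1)*(-466) = (532 + 1)*(-466) = 533*(-466) = -248378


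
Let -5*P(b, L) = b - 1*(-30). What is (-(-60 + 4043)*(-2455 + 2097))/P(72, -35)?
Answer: -3564785/51 ≈ -69898.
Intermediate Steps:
P(b, L) = -6 - b/5 (P(b, L) = -(b - 1*(-30))/5 = -(b + 30)/5 = -(30 + b)/5 = -6 - b/5)
(-(-60 + 4043)*(-2455 + 2097))/P(72, -35) = (-(-60 + 4043)*(-2455 + 2097))/(-6 - ⅕*72) = (-3983*(-358))/(-6 - 72/5) = (-1*(-1425914))/(-102/5) = 1425914*(-5/102) = -3564785/51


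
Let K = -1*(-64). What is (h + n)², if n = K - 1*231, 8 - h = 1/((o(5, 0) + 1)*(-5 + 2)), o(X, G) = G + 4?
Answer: 5683456/225 ≈ 25260.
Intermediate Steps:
K = 64
o(X, G) = 4 + G
h = 121/15 (h = 8 - 1/(((4 + 0) + 1)*(-5 + 2)) = 8 - 1/((4 + 1)*(-3)) = 8 - 1/(5*(-3)) = 8 - 1/(-15) = 8 - 1*(-1/15) = 8 + 1/15 = 121/15 ≈ 8.0667)
n = -167 (n = 64 - 1*231 = 64 - 231 = -167)
(h + n)² = (121/15 - 167)² = (-2384/15)² = 5683456/225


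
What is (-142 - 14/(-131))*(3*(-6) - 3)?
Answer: 390348/131 ≈ 2979.8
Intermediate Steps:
(-142 - 14/(-131))*(3*(-6) - 3) = (-142 - 14*(-1/131))*(-18 - 3) = (-142 + 14/131)*(-21) = -18588/131*(-21) = 390348/131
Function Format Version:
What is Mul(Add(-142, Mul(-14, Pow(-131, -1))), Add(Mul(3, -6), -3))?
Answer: Rational(390348, 131) ≈ 2979.8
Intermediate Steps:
Mul(Add(-142, Mul(-14, Pow(-131, -1))), Add(Mul(3, -6), -3)) = Mul(Add(-142, Mul(-14, Rational(-1, 131))), Add(-18, -3)) = Mul(Add(-142, Rational(14, 131)), -21) = Mul(Rational(-18588, 131), -21) = Rational(390348, 131)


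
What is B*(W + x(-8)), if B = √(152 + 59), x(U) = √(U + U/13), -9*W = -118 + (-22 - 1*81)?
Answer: √211*(2873 + 36*I*√91)/117 ≈ 356.69 + 42.636*I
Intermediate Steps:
W = 221/9 (W = -(-118 + (-22 - 1*81))/9 = -(-118 + (-22 - 81))/9 = -(-118 - 103)/9 = -⅑*(-221) = 221/9 ≈ 24.556)
x(U) = √182*√U/13 (x(U) = √(U + U*(1/13)) = √(U + U/13) = √(14*U/13) = √182*√U/13)
B = √211 ≈ 14.526
B*(W + x(-8)) = √211*(221/9 + √182*√(-8)/13) = √211*(221/9 + √182*(2*I*√2)/13) = √211*(221/9 + 4*I*√91/13)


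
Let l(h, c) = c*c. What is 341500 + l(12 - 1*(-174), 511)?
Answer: 602621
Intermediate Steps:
l(h, c) = c**2
341500 + l(12 - 1*(-174), 511) = 341500 + 511**2 = 341500 + 261121 = 602621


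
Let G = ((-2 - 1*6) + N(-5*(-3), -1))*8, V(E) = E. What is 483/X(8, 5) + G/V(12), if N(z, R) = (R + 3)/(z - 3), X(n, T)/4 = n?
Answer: 2843/288 ≈ 9.8715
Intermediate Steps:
X(n, T) = 4*n
N(z, R) = (3 + R)/(-3 + z)
G = -188/3 (G = ((-2 - 1*6) + (3 - 1)/(-3 - 5*(-3)))*8 = ((-2 - 6) + 2/(-3 + 15))*8 = (-8 + 2/12)*8 = (-8 + (1/12)*2)*8 = (-8 + ⅙)*8 = -47/6*8 = -188/3 ≈ -62.667)
483/X(8, 5) + G/V(12) = 483/((4*8)) - 188/3/12 = 483/32 - 188/3*1/12 = 483*(1/32) - 47/9 = 483/32 - 47/9 = 2843/288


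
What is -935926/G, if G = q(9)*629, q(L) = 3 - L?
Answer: 467963/1887 ≈ 247.99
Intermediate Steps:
G = -3774 (G = (3 - 1*9)*629 = (3 - 9)*629 = -6*629 = -3774)
-935926/G = -935926/(-3774) = -935926*(-1/3774) = 467963/1887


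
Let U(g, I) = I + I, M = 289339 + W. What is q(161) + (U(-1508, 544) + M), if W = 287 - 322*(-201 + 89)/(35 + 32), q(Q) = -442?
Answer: 19484288/67 ≈ 2.9081e+5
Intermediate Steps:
W = 55293/67 (W = 287 - (-36064)/67 = 287 - 322*(-112/67) = 287 + 36064/67 = 55293/67 ≈ 825.27)
M = 19441006/67 (M = 289339 + 55293/67 = 19441006/67 ≈ 2.9016e+5)
U(g, I) = 2*I
q(161) + (U(-1508, 544) + M) = -442 + (2*544 + 19441006/67) = -442 + (1088 + 19441006/67) = -442 + 19513902/67 = 19484288/67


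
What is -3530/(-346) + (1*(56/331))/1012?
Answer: 147808817/14487539 ≈ 10.202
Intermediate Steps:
-3530/(-346) + (1*(56/331))/1012 = -3530*(-1/346) + (1*(56*(1/331)))*(1/1012) = 1765/173 + (1*(56/331))*(1/1012) = 1765/173 + (56/331)*(1/1012) = 1765/173 + 14/83743 = 147808817/14487539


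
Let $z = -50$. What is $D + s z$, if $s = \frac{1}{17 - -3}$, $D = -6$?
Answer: $- \frac{17}{2} \approx -8.5$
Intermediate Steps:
$s = \frac{1}{20}$ ($s = \frac{1}{17 + \left(8 - 5\right)} = \frac{1}{17 + 3} = \frac{1}{20} \approx 0.05$)
$D + s z = -6 + \frac{1}{20} \left(-50\right) = -6 - \frac{5}{2} = - \frac{17}{2}$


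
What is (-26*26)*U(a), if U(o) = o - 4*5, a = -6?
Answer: 17576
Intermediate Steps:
U(o) = -20 + o (U(o) = o - 20 = -20 + o)
(-26*26)*U(a) = (-26*26)*(-20 - 6) = -676*(-26) = 17576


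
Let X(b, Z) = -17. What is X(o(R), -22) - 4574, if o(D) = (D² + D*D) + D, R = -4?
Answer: -4591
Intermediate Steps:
o(D) = D + 2*D² (o(D) = (D² + D²) + D = 2*D² + D = D + 2*D²)
X(o(R), -22) - 4574 = -17 - 4574 = -4591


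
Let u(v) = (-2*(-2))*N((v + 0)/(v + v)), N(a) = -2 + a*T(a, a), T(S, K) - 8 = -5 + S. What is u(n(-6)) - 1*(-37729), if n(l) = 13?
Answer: 37728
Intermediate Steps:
T(S, K) = 3 + S (T(S, K) = 8 + (-5 + S) = 3 + S)
N(a) = -2 + a*(3 + a)
u(v) = -1 (u(v) = (-2*(-2))*(-2 + ((v + 0)/(v + v))*(3 + (v + 0)/(v + v))) = 4*(-2 + (v/((2*v)))*(3 + v/((2*v)))) = 4*(-2 + (v*(1/(2*v)))*(3 + v*(1/(2*v)))) = 4*(-2 + (3 + ½)/2) = 4*(-2 + (½)*(7/2)) = 4*(-2 + 7/4) = 4*(-¼) = -1)
u(n(-6)) - 1*(-37729) = -1 - 1*(-37729) = -1 + 37729 = 37728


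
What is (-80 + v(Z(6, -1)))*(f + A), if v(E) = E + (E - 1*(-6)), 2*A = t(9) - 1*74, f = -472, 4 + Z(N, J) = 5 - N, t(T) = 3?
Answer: 42630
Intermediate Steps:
Z(N, J) = 1 - N (Z(N, J) = -4 + (5 - N) = 1 - N)
A = -71/2 (A = (3 - 1*74)/2 = (3 - 74)/2 = (½)*(-71) = -71/2 ≈ -35.500)
v(E) = 6 + 2*E (v(E) = E + (E + 6) = E + (6 + E) = 6 + 2*E)
(-80 + v(Z(6, -1)))*(f + A) = (-80 + (6 + 2*(1 - 1*6)))*(-472 - 71/2) = (-80 + (6 + 2*(1 - 6)))*(-1015/2) = (-80 + (6 + 2*(-5)))*(-1015/2) = (-80 + (6 - 10))*(-1015/2) = (-80 - 4)*(-1015/2) = -84*(-1015/2) = 42630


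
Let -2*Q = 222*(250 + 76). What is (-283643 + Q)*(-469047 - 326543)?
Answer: 254452754110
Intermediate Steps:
Q = -36186 (Q = -111*(250 + 76) = -111*326 = -½*72372 = -36186)
(-283643 + Q)*(-469047 - 326543) = (-283643 - 36186)*(-469047 - 326543) = -319829*(-795590) = 254452754110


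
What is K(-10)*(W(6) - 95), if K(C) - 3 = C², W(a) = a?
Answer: -9167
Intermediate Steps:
K(C) = 3 + C²
K(-10)*(W(6) - 95) = (3 + (-10)²)*(6 - 95) = (3 + 100)*(-89) = 103*(-89) = -9167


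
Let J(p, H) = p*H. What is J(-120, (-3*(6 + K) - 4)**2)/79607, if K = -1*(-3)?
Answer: -115320/79607 ≈ -1.4486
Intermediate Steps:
K = 3
J(p, H) = H*p
J(-120, (-3*(6 + K) - 4)**2)/79607 = ((-3*(6 + 3) - 4)**2*(-120))/79607 = ((-3*9 - 4)**2*(-120))*(1/79607) = ((-27 - 4)**2*(-120))*(1/79607) = ((-31)**2*(-120))*(1/79607) = (961*(-120))*(1/79607) = -115320*1/79607 = -115320/79607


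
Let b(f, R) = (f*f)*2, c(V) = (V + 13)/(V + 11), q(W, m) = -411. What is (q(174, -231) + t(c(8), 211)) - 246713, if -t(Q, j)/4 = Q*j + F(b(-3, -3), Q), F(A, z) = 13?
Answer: -4714068/19 ≈ -2.4811e+5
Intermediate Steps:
c(V) = (13 + V)/(11 + V)
b(f, R) = 2*f**2 (b(f, R) = f**2*2 = 2*f**2)
t(Q, j) = -52 - 4*Q*j (t(Q, j) = -4*(Q*j + 13) = -4*(13 + Q*j) = -52 - 4*Q*j)
(q(174, -231) + t(c(8), 211)) - 246713 = (-411 + (-52 - 4*(13 + 8)/(11 + 8)*211)) - 246713 = (-411 + (-52 - 4*21/19*211)) - 246713 = (-411 + (-52 - 17724/19)) - 246713 = (-411 - 18712/19) - 246713 = -26521/19 - 246713 = -4714068/19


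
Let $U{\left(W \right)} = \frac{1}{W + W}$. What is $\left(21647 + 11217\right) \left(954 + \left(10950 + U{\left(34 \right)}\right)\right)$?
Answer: $\frac{6650630168}{17} \approx 3.9121 \cdot 10^{8}$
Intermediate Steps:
$U{\left(W \right)} = \frac{1}{2 W}$
$\left(21647 + 11217\right) \left(954 + \left(10950 + U{\left(34 \right)}\right)\right) = \left(21647 + 11217\right) \left(954 + \left(10950 + \frac{1}{2 \cdot 34}\right)\right) = 32864 \left(954 + \left(10950 + \frac{1}{2} \cdot \frac{1}{34}\right)\right) = 32864 \left(954 + \left(10950 + \frac{1}{68}\right)\right) = 32864 \left(954 + \frac{744601}{68}\right) = 32864 \cdot \frac{809473}{68} = \frac{6650630168}{17}$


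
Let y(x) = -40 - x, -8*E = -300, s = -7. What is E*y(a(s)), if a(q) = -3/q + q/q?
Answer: -10875/7 ≈ -1553.6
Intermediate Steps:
E = 75/2 (E = -1/8*(-300) = 75/2 ≈ 37.500)
a(q) = 1 - 3/q (a(q) = -3/q + 1 = 1 - 3/q)
E*y(a(s)) = 75*(-40 - (-3 - 7)/(-7))/2 = 75*(-40 - (-1)*(-10)/7)/2 = 75*(-40 - 1*10/7)/2 = 75*(-40 - 10/7)/2 = (75/2)*(-290/7) = -10875/7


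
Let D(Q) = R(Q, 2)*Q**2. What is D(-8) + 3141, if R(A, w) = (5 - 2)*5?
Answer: 4101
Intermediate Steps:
R(A, w) = 15 (R(A, w) = 3*5 = 15)
D(Q) = 15*Q**2
D(-8) + 3141 = 15*(-8)**2 + 3141 = 15*64 + 3141 = 960 + 3141 = 4101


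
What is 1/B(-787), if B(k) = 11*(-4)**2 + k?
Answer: -1/611 ≈ -0.0016367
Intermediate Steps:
B(k) = 176 + k (B(k) = 11*16 + k = 176 + k)
1/B(-787) = 1/(176 - 787) = 1/(-611) = -1/611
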